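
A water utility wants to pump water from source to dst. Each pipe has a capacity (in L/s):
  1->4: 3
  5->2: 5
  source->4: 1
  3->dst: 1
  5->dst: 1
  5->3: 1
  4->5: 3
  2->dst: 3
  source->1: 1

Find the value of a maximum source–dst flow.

Augment source->4->5->dst: bottleneck 1. Total 1.
Augment source->1->4->5->2->dst: bottleneck 1. Total 2.
No augmenting path remains in the residual graph.

2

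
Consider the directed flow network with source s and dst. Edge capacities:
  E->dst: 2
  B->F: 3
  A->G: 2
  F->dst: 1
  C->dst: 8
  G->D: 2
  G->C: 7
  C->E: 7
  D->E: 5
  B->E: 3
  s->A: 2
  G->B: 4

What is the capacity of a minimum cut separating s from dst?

2

Max flow = 2 (via 1 augmenting path).
In the residual at optimum, the set reachable from s is {s}.
Cut edges: s->A (cap 2). Sum = 2.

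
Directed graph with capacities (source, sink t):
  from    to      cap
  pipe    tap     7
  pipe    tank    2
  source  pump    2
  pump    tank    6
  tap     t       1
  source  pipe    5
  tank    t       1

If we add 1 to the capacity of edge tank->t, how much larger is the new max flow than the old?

1

Original max flow = 2.
After raising cap(tank->t), augmenting paths through that edge carry 1 more unit.
New max flow = 3. Increase = 1.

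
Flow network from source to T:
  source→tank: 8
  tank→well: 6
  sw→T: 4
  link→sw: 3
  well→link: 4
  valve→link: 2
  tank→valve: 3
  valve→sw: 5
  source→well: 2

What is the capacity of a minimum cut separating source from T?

4

Max flow = 4 (via 2 augmenting paths).
In the residual at optimum, the set reachable from source is {link, source, sw, tank, valve, well}.
Cut edges: sw→T (cap 4). Sum = 4.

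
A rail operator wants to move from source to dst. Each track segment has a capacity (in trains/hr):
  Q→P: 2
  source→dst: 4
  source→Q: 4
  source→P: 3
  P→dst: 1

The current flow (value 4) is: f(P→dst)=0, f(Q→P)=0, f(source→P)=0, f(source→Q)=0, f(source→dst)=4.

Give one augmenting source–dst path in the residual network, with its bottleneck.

Residual along source→P→dst: source→P: 3, P→dst: 1.
Bottleneck = min = 1.

source→P→dst, bottleneck 1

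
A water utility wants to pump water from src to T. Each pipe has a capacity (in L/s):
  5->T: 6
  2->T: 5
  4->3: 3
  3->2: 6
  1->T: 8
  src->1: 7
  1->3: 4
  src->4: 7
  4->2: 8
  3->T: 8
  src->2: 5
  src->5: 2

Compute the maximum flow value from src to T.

Augment src->1->T: bottleneck 7. Total 7.
Augment src->5->T: bottleneck 2. Total 9.
Augment src->2->T: bottleneck 5. Total 14.
Augment src->4->3->T: bottleneck 3. Total 17.
No augmenting path remains in the residual graph.

17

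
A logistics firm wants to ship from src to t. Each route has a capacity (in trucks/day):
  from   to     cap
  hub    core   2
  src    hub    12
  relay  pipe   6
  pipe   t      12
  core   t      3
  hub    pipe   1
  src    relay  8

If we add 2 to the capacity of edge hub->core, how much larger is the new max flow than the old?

Original max flow = 9.
After raising cap(hub->core), augmenting paths through that edge carry 1 more unit.
New max flow = 10. Increase = 1.

1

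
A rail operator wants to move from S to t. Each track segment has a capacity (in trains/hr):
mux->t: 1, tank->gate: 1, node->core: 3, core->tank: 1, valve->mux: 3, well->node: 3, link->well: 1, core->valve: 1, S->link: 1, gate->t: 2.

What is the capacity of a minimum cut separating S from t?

1

Max flow = 1 (via 1 augmenting path).
In the residual at optimum, the set reachable from S is {S}.
Cut edges: S->link (cap 1). Sum = 1.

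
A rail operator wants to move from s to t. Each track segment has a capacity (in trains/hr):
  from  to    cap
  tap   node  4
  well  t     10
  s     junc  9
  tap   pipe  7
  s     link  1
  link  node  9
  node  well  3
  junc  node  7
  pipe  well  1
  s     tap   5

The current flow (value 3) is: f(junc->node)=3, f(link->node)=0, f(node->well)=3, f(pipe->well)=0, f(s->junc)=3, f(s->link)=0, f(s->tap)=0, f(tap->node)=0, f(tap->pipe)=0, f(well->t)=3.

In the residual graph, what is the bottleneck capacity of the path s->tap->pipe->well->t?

1

Residual capacities along the path: s->tap: 5, tap->pipe: 7, pipe->well: 1, well->t: 7.
Minimum is 1.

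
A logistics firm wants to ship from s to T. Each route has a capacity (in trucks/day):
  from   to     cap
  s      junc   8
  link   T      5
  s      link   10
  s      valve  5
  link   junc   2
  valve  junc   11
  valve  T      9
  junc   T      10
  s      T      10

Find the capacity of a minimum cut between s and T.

Max flow = 30 (via 5 augmenting paths).
In the residual at optimum, the set reachable from s is {link, s}.
Cut edges: s->valve (cap 5), s->junc (cap 8), s->T (cap 10), link->junc (cap 2), link->T (cap 5). Sum = 30.

30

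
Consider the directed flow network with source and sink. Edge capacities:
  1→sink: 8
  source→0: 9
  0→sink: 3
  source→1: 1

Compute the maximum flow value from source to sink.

Augment source→1→sink: bottleneck 1. Total 1.
Augment source→0→sink: bottleneck 3. Total 4.
No augmenting path remains in the residual graph.

4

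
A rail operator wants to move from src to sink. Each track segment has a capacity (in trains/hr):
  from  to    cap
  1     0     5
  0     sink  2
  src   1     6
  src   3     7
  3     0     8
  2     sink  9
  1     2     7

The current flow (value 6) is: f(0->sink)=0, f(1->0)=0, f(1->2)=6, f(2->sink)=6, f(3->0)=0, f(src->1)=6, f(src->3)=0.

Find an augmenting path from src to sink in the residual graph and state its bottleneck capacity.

src->3->0->sink, bottleneck 2

Residual along src->3->0->sink: src->3: 7, 3->0: 8, 0->sink: 2.
Bottleneck = min = 2.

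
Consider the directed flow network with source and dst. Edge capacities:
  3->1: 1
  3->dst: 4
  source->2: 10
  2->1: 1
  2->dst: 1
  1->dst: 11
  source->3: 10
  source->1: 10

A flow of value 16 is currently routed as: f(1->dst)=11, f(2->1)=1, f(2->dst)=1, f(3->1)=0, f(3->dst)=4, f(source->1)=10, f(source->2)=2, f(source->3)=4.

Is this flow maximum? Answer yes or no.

Yes

Residual reachable from source: {1, 2, 3, source}; dst is not reachable.
Saturated cut: 2->dst, 3->dst, 1->dst with total capacity 16 = current flow value. Flow is maximum.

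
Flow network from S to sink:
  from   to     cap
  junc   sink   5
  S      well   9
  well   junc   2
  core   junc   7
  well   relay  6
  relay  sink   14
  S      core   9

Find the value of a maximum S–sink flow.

Augment S→core→junc→sink: bottleneck 5. Total 5.
Augment S→well→relay→sink: bottleneck 6. Total 11.
No augmenting path remains in the residual graph.

11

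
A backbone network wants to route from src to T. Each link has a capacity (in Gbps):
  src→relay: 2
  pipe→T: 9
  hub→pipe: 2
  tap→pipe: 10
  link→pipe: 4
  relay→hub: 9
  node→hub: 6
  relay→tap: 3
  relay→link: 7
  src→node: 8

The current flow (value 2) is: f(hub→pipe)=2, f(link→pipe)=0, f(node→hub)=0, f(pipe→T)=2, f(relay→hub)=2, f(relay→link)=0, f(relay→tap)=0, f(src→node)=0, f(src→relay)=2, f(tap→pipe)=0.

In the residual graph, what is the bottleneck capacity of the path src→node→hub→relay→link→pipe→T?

Residual capacities along the path: src→node: 8, node→hub: 6, hub→relay: 2, relay→link: 7, link→pipe: 4, pipe→T: 7.
Minimum is 2.

2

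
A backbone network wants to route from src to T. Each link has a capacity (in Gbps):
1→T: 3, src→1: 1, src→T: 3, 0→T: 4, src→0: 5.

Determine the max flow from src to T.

Augment src→T: bottleneck 3. Total 3.
Augment src→0→T: bottleneck 4. Total 7.
Augment src→1→T: bottleneck 1. Total 8.
No augmenting path remains in the residual graph.

8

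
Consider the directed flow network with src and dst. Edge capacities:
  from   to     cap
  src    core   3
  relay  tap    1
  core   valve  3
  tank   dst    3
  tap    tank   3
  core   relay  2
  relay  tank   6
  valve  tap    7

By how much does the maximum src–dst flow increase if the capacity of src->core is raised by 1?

Original max flow = 3.
Even with extra capacity on src->core, another cut of capacity 3 remains binding.
New max flow = 3. Increase = 0.

0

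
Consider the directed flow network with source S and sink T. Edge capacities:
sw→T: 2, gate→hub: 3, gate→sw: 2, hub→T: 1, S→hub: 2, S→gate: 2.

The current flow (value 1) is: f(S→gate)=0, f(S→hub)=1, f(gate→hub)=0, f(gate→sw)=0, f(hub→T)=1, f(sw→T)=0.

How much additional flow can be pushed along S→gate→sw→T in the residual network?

2

Residual capacities along the path: S→gate: 2, gate→sw: 2, sw→T: 2.
Minimum is 2.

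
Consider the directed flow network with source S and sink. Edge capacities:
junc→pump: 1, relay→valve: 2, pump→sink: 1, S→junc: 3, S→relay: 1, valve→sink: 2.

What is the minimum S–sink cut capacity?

2

Max flow = 2 (via 2 augmenting paths).
In the residual at optimum, the set reachable from S is {S, junc}.
Cut edges: junc→pump (cap 1), S→relay (cap 1). Sum = 2.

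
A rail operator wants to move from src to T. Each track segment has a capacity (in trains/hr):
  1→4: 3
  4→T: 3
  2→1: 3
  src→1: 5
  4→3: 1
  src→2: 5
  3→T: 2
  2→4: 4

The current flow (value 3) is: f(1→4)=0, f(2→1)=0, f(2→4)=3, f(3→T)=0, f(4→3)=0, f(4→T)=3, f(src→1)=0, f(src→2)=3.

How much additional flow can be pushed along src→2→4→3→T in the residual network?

1

Residual capacities along the path: src→2: 2, 2→4: 1, 4→3: 1, 3→T: 2.
Minimum is 1.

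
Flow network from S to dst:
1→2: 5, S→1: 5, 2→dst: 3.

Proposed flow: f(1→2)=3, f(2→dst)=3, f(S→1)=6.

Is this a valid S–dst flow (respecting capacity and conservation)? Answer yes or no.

Capacity violated on S→1: flow 6 > capacity 5.

No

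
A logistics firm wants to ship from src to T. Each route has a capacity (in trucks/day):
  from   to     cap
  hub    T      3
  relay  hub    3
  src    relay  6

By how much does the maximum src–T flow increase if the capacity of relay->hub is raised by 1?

Original max flow = 3.
Even with extra capacity on relay->hub, another cut of capacity 3 remains binding.
New max flow = 3. Increase = 0.

0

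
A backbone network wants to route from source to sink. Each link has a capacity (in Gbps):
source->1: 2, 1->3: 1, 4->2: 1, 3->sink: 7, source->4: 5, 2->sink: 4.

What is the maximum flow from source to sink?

2

Augment source->1->3->sink: bottleneck 1. Total 1.
Augment source->4->2->sink: bottleneck 1. Total 2.
No augmenting path remains in the residual graph.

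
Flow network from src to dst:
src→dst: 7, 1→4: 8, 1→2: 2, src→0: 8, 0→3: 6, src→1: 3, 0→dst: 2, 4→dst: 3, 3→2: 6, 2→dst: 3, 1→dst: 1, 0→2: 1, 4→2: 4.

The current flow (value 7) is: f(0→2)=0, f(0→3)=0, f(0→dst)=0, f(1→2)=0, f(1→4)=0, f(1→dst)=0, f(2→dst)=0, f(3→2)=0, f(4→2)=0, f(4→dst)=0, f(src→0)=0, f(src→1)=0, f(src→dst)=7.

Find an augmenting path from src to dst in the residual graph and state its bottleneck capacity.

src→1→dst, bottleneck 1

Residual along src→1→dst: src→1: 3, 1→dst: 1.
Bottleneck = min = 1.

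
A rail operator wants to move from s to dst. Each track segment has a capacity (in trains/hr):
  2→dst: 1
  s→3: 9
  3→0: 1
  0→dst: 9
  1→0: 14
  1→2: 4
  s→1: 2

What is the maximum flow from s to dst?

Augment s→1→2→dst: bottleneck 1. Total 1.
Augment s→1→0→dst: bottleneck 1. Total 2.
Augment s→3→0→dst: bottleneck 1. Total 3.
No augmenting path remains in the residual graph.

3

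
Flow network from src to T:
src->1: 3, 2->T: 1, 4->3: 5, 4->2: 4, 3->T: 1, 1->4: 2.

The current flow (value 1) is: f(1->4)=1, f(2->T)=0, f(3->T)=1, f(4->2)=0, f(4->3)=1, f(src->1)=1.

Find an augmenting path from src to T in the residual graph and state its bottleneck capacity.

src->1->4->2->T, bottleneck 1

Residual along src->1->4->2->T: src->1: 2, 1->4: 1, 4->2: 4, 2->T: 1.
Bottleneck = min = 1.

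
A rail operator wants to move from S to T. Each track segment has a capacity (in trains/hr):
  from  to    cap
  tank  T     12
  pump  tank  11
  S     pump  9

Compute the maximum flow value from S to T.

9

Augment S→pump→tank→T: bottleneck 9. Total 9.
No augmenting path remains in the residual graph.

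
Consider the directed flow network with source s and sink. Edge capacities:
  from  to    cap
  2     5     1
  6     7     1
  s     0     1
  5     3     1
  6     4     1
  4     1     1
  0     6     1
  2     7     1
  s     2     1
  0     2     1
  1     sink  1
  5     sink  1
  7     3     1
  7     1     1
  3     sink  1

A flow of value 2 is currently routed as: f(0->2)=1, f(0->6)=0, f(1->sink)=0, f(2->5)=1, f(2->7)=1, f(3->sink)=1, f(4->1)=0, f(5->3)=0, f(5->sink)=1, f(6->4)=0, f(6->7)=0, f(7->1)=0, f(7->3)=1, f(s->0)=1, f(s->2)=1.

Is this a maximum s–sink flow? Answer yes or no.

Residual reachable from s: {s}; sink is not reachable.
Saturated cut: s->0, s->2 with total capacity 2 = current flow value. Flow is maximum.

Yes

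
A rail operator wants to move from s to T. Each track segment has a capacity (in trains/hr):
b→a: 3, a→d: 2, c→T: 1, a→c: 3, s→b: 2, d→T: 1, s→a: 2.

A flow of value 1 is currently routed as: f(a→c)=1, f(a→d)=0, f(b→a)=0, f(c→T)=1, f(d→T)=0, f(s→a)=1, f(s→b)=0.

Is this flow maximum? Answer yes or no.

No

Residual path s→a→d→T has bottleneck 1 > 0.
Pushing 1 along it raises the flow to 2, so the given flow is not maximum.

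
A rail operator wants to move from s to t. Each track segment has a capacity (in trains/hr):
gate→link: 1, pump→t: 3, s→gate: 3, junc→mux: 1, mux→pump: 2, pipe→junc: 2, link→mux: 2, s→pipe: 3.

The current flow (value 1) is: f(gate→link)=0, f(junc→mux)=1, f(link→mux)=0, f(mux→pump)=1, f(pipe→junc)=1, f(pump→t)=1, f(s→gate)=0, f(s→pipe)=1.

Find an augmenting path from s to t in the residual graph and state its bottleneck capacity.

s→gate→link→mux→pump→t, bottleneck 1

Residual along s→gate→link→mux→pump→t: s→gate: 3, gate→link: 1, link→mux: 2, mux→pump: 1, pump→t: 2.
Bottleneck = min = 1.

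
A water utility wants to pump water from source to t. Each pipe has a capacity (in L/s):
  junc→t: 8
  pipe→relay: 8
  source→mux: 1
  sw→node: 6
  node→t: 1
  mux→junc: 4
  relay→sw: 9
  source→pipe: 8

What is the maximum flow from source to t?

2

Augment source→mux→junc→t: bottleneck 1. Total 1.
Augment source→pipe→relay→sw→node→t: bottleneck 1. Total 2.
No augmenting path remains in the residual graph.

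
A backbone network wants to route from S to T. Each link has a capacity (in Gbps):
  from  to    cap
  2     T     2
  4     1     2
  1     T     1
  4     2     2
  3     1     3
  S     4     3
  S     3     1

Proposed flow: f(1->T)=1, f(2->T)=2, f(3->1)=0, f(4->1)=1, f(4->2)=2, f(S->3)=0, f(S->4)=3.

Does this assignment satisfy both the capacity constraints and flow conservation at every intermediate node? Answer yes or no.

Every edge has 0 ≤ f(e) ≤ cap(e).
At each intermediate node, inflow equals outflow.

Yes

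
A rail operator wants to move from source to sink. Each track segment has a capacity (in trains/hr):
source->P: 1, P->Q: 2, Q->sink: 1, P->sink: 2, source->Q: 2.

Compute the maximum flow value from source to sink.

2

Augment source->P->sink: bottleneck 1. Total 1.
Augment source->Q->sink: bottleneck 1. Total 2.
No augmenting path remains in the residual graph.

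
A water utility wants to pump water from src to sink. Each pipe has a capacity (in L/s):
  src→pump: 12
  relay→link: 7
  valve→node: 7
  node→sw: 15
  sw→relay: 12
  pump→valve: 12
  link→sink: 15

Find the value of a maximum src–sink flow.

7

Augment src→pump→valve→node→sw→relay→link→sink: bottleneck 7. Total 7.
No augmenting path remains in the residual graph.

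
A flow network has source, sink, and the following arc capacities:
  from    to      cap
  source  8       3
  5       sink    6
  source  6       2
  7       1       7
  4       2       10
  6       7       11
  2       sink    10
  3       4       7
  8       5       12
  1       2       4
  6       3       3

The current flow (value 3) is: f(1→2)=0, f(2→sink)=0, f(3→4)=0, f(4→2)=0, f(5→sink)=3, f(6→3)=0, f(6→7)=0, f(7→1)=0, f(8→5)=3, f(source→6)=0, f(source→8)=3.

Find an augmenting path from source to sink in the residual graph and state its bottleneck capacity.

source→6→3→4→2→sink, bottleneck 2

Residual along source→6→3→4→2→sink: source→6: 2, 6→3: 3, 3→4: 7, 4→2: 10, 2→sink: 10.
Bottleneck = min = 2.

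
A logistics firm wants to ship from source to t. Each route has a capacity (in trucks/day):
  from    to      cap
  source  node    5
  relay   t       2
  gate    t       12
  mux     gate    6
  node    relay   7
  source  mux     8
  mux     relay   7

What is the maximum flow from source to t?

8

Augment source→node→relay→t: bottleneck 2. Total 2.
Augment source→mux→gate→t: bottleneck 6. Total 8.
No augmenting path remains in the residual graph.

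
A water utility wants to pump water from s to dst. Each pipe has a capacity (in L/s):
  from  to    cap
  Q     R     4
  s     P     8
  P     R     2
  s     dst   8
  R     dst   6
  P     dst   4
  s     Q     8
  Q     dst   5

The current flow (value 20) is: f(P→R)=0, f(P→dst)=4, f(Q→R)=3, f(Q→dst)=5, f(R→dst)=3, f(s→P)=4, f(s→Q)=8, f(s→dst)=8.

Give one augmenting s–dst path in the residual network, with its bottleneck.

s→P→R→dst, bottleneck 2

Residual along s→P→R→dst: s→P: 4, P→R: 2, R→dst: 3.
Bottleneck = min = 2.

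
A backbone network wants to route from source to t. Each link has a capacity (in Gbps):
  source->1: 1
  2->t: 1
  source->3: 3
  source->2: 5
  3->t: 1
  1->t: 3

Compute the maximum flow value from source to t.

Augment source->1->t: bottleneck 1. Total 1.
Augment source->2->t: bottleneck 1. Total 2.
Augment source->3->t: bottleneck 1. Total 3.
No augmenting path remains in the residual graph.

3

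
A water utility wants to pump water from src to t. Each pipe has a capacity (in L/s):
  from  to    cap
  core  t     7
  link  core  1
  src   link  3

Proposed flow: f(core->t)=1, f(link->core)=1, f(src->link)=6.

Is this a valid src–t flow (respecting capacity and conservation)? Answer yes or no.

Capacity violated on src->link: flow 6 > capacity 3.

No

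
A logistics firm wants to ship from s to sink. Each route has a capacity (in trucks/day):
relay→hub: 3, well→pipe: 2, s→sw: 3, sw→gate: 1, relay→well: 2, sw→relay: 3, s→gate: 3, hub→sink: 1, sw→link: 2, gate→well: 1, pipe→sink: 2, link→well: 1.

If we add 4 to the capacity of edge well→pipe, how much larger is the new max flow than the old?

0

Original max flow = 3.
Even with extra capacity on well→pipe, another cut of capacity 3 remains binding.
New max flow = 3. Increase = 0.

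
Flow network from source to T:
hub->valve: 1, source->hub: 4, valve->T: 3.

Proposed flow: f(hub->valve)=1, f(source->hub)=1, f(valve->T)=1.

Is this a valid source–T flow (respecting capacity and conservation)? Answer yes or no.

Yes

Every edge has 0 ≤ f(e) ≤ cap(e).
At each intermediate node, inflow equals outflow.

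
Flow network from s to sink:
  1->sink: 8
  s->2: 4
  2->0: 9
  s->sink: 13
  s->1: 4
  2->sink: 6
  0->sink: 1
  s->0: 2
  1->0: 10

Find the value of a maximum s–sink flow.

22

Augment s->sink: bottleneck 13. Total 13.
Augment s->1->sink: bottleneck 4. Total 17.
Augment s->2->sink: bottleneck 4. Total 21.
Augment s->0->sink: bottleneck 1. Total 22.
No augmenting path remains in the residual graph.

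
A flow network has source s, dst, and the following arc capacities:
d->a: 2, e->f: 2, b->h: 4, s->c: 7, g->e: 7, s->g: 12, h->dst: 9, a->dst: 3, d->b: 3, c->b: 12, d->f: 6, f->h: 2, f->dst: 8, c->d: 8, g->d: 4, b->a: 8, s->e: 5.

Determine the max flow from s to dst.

13

Augment s->e->f->dst: bottleneck 2. Total 2.
Augment s->g->d->f->dst: bottleneck 4. Total 6.
Augment s->c->d->f->dst: bottleneck 2. Total 8.
Augment s->c->d->a->dst: bottleneck 2. Total 10.
Augment s->c->b->h->dst: bottleneck 3. Total 13.
No augmenting path remains in the residual graph.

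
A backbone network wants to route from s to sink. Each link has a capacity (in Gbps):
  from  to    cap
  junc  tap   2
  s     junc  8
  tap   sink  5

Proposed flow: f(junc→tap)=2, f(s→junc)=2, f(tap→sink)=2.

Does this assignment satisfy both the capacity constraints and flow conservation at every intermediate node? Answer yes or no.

Every edge has 0 ≤ f(e) ≤ cap(e).
At each intermediate node, inflow equals outflow.

Yes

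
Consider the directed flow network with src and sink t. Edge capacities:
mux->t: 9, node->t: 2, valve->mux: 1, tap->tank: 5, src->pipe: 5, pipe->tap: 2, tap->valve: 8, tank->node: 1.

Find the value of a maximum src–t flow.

Augment src->pipe->tap->tank->node->t: bottleneck 1. Total 1.
Augment src->pipe->tap->valve->mux->t: bottleneck 1. Total 2.
No augmenting path remains in the residual graph.

2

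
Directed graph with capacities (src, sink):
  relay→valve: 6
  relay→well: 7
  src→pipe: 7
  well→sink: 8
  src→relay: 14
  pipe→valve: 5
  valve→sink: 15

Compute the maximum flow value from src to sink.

18

Augment src→relay→well→sink: bottleneck 7. Total 7.
Augment src→relay→valve→sink: bottleneck 6. Total 13.
Augment src→pipe→valve→sink: bottleneck 5. Total 18.
No augmenting path remains in the residual graph.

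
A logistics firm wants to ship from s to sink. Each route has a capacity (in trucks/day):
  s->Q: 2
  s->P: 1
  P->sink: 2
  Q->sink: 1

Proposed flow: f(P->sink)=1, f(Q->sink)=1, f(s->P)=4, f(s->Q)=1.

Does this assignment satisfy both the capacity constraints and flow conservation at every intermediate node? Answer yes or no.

Capacity violated on s->P: flow 4 > capacity 1.

No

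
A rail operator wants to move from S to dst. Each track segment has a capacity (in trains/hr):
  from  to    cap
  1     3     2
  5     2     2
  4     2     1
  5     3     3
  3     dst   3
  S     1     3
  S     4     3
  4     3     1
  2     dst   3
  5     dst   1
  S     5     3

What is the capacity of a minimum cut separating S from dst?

Max flow = 7 (via 5 augmenting paths).
In the residual at optimum, the set reachable from S is {1, 4, S}.
Cut edges: S->5 (cap 3), 4->2 (cap 1), 4->3 (cap 1), 1->3 (cap 2). Sum = 7.

7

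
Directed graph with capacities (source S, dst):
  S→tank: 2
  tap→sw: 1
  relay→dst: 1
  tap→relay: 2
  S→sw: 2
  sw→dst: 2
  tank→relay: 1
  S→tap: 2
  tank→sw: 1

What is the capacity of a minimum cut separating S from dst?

3

Max flow = 3 (via 2 augmenting paths).
In the residual at optimum, the set reachable from S is {S, relay, sw, tank, tap}.
Cut edges: sw→dst (cap 2), relay→dst (cap 1). Sum = 3.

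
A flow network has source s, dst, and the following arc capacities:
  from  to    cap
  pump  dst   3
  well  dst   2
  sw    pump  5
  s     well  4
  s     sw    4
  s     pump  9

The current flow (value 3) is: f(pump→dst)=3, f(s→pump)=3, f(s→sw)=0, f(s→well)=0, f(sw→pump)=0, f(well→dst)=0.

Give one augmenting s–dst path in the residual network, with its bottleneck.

s→well→dst, bottleneck 2

Residual along s→well→dst: s→well: 4, well→dst: 2.
Bottleneck = min = 2.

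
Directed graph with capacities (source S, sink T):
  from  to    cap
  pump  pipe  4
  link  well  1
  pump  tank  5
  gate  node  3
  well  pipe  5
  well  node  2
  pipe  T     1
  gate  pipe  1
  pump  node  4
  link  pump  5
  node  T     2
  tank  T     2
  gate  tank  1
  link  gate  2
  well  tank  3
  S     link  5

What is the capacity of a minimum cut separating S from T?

Max flow = 5 (via 5 augmenting paths).
In the residual at optimum, the set reachable from S is {S}.
Cut edges: S->link (cap 5). Sum = 5.

5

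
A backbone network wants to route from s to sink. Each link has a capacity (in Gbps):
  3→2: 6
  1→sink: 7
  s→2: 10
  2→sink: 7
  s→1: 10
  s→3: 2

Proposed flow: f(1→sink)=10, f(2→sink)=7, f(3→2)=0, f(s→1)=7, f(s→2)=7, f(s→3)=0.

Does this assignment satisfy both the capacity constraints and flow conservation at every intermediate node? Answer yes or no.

Capacity violated on 1→sink: flow 10 > capacity 7.

No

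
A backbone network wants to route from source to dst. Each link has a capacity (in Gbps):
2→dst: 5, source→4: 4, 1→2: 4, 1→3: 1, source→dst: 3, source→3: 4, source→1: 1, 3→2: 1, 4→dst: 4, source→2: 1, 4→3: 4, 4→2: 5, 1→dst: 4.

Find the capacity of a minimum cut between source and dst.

10

Max flow = 10 (via 5 augmenting paths).
In the residual at optimum, the set reachable from source is {3, source}.
Cut edges: source→4 (cap 4), source→1 (cap 1), source→2 (cap 1), source→dst (cap 3), 3→2 (cap 1). Sum = 10.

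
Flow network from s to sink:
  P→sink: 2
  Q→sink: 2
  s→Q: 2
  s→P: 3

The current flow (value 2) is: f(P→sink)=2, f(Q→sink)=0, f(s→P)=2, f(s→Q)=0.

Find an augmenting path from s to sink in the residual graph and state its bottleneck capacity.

s→Q→sink, bottleneck 2

Residual along s→Q→sink: s→Q: 2, Q→sink: 2.
Bottleneck = min = 2.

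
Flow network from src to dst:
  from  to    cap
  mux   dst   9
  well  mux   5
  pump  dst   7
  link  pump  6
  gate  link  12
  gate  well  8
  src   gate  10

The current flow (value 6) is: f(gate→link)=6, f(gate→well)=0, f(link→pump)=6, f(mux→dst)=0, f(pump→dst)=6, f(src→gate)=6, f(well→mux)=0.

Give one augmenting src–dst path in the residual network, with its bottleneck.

src→gate→well→mux→dst, bottleneck 4

Residual along src→gate→well→mux→dst: src→gate: 4, gate→well: 8, well→mux: 5, mux→dst: 9.
Bottleneck = min = 4.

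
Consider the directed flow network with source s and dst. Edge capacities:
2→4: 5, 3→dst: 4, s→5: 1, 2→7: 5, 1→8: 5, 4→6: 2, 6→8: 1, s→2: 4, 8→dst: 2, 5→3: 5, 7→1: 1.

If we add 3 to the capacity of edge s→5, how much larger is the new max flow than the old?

Original max flow = 3.
After raising cap(s→5), augmenting paths through that edge carry 3 more units.
New max flow = 6. Increase = 3.

3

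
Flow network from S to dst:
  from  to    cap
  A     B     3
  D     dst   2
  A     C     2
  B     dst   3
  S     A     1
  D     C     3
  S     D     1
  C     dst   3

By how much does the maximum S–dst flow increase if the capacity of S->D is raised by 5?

Original max flow = 2.
After raising cap(S->D), augmenting paths through that edge carry 4 more units.
New max flow = 6. Increase = 4.

4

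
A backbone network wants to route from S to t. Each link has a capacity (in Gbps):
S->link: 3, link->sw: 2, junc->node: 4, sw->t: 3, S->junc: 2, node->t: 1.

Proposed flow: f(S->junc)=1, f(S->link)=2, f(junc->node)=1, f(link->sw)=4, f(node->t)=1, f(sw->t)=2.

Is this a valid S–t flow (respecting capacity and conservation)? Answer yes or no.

Capacity violated on link->sw: flow 4 > capacity 2.

No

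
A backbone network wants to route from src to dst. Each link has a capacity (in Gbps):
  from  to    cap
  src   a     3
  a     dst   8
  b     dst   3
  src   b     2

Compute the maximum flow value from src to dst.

Augment src->b->dst: bottleneck 2. Total 2.
Augment src->a->dst: bottleneck 3. Total 5.
No augmenting path remains in the residual graph.

5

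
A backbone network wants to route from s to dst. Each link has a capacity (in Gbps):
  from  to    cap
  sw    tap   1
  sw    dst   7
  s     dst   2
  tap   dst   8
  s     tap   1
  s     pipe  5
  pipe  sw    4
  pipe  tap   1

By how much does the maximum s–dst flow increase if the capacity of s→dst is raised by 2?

Original max flow = 8.
After raising cap(s→dst), augmenting paths through that edge carry 2 more units.
New max flow = 10. Increase = 2.

2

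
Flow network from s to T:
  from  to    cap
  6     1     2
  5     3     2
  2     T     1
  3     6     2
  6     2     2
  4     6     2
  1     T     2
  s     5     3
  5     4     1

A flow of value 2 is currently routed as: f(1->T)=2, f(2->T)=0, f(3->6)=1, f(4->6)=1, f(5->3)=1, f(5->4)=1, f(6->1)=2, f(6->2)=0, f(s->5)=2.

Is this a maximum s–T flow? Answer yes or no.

No

Residual path s->5->3->6->2->T has bottleneck 1 > 0.
Pushing 1 along it raises the flow to 3, so the given flow is not maximum.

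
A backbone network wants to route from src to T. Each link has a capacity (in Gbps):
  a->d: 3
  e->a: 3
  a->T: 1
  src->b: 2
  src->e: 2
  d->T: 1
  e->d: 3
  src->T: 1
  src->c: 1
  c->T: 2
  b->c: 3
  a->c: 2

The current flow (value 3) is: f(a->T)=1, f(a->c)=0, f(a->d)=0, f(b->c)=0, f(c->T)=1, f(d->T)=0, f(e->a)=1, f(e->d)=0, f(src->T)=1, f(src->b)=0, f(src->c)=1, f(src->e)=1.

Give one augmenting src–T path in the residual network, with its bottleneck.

Residual along src->e->d->T: src->e: 1, e->d: 3, d->T: 1.
Bottleneck = min = 1.

src->e->d->T, bottleneck 1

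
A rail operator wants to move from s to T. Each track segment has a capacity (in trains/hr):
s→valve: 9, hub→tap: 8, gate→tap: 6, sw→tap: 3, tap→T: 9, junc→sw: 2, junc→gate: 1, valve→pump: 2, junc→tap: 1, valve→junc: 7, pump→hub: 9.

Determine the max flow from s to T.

Augment s→valve→junc→tap→T: bottleneck 1. Total 1.
Augment s→valve→pump→hub→tap→T: bottleneck 2. Total 3.
Augment s→valve→junc→sw→tap→T: bottleneck 2. Total 5.
Augment s→valve→junc→gate→tap→T: bottleneck 1. Total 6.
No augmenting path remains in the residual graph.

6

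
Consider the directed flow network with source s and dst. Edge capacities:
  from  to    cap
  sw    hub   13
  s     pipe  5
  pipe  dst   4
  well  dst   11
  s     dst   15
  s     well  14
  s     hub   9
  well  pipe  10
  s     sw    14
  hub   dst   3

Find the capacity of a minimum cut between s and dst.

33

Max flow = 33 (via 4 augmenting paths).
In the residual at optimum, the set reachable from s is {hub, pipe, s, sw, well}.
Cut edges: s->dst (cap 15), well->dst (cap 11), pipe->dst (cap 4), hub->dst (cap 3). Sum = 33.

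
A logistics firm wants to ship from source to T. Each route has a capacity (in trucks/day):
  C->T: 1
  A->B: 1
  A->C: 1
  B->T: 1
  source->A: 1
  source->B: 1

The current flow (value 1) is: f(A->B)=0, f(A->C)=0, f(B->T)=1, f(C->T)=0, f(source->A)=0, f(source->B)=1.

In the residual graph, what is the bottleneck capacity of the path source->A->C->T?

Residual capacities along the path: source->A: 1, A->C: 1, C->T: 1.
Minimum is 1.

1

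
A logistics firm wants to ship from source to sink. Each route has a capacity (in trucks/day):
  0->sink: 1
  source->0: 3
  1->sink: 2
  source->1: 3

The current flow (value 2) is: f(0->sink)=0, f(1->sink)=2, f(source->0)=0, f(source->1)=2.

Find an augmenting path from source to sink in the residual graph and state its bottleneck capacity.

Residual along source->0->sink: source->0: 3, 0->sink: 1.
Bottleneck = min = 1.

source->0->sink, bottleneck 1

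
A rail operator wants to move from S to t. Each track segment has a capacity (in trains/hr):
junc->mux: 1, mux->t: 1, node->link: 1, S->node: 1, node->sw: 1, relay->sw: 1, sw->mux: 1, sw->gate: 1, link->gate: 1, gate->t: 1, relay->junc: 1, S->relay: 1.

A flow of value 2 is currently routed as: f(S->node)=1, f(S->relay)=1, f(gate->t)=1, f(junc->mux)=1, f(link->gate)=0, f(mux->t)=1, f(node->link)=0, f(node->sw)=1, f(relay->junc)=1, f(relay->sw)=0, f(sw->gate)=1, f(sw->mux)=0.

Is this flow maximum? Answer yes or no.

Yes

Residual reachable from S: {S}; t is not reachable.
Saturated cut: S->relay, S->node with total capacity 2 = current flow value. Flow is maximum.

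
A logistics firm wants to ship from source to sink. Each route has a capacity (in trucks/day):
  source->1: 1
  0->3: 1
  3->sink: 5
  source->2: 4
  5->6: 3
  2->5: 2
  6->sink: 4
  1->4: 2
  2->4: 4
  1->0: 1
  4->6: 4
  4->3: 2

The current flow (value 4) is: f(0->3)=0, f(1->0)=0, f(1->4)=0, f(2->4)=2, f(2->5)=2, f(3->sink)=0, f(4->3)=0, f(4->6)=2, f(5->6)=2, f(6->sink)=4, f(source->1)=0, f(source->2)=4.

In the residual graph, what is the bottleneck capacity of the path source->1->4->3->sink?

1

Residual capacities along the path: source->1: 1, 1->4: 2, 4->3: 2, 3->sink: 5.
Minimum is 1.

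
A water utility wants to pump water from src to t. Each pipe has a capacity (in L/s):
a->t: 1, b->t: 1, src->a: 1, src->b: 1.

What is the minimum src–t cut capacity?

Max flow = 2 (via 2 augmenting paths).
In the residual at optimum, the set reachable from src is {src}.
Cut edges: src->a (cap 1), src->b (cap 1). Sum = 2.

2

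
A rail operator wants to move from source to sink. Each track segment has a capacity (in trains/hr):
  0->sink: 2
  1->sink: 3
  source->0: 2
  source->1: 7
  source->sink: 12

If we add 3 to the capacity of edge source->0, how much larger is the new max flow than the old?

0

Original max flow = 17.
Even with extra capacity on source->0, another cut of capacity 17 remains binding.
New max flow = 17. Increase = 0.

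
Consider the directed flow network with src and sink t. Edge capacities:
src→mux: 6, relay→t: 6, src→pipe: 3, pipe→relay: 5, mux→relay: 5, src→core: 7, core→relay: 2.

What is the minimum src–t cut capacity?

Max flow = 6 (via 2 augmenting paths).
In the residual at optimum, the set reachable from src is {core, mux, pipe, relay, src}.
Cut edges: relay→t (cap 6). Sum = 6.

6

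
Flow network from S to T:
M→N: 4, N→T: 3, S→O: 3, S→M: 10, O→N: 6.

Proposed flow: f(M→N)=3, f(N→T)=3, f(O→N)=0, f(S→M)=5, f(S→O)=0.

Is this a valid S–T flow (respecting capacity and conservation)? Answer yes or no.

No

Conservation fails at M: inflow 5 ≠ outflow 3.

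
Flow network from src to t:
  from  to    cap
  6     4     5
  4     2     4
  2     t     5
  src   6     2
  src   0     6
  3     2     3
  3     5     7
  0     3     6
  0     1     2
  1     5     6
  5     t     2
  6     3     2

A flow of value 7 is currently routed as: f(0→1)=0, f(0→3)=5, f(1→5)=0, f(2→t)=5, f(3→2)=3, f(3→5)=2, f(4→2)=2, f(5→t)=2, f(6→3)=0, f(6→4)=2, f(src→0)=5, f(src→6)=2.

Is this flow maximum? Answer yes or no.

Yes

Residual reachable from src: {0, 1, 3, 5, src}; t is not reachable.
Saturated cut: src→6, 3→2, 5→t with total capacity 7 = current flow value. Flow is maximum.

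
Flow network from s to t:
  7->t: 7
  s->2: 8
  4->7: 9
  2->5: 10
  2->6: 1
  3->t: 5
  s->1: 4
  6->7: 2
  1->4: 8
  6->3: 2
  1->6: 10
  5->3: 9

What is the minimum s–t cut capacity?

10

Max flow = 10 (via 4 augmenting paths).
In the residual at optimum, the set reachable from s is {2, 3, 5, s}.
Cut edges: s->1 (cap 4), 2->6 (cap 1), 3->t (cap 5). Sum = 10.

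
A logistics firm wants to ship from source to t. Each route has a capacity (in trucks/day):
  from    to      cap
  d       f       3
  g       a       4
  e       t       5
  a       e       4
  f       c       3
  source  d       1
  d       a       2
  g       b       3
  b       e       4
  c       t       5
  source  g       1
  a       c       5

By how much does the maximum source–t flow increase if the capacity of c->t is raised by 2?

Original max flow = 2.
Edge c->t does not cross the min cut (source side {source}), so extra capacity there cannot help.
New max flow = 2. Increase = 0.

0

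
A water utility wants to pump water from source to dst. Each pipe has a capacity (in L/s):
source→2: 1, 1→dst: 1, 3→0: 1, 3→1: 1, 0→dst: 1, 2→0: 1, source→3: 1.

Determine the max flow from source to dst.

2

Augment source→2→0→dst: bottleneck 1. Total 1.
Augment source→3→1→dst: bottleneck 1. Total 2.
No augmenting path remains in the residual graph.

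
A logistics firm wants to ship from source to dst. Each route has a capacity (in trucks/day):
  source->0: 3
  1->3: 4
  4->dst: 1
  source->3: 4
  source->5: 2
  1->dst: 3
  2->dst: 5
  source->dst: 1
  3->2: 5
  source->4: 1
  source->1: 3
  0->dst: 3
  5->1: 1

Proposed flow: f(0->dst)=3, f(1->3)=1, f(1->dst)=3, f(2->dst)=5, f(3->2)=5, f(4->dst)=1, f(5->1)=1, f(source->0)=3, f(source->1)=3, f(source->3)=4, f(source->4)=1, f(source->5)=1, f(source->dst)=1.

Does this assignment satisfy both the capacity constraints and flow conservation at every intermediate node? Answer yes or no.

Yes

Every edge has 0 ≤ f(e) ≤ cap(e).
At each intermediate node, inflow equals outflow.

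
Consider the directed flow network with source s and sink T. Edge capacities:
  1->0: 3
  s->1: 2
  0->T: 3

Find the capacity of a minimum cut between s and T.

2

Max flow = 2 (via 1 augmenting path).
In the residual at optimum, the set reachable from s is {s}.
Cut edges: s->1 (cap 2). Sum = 2.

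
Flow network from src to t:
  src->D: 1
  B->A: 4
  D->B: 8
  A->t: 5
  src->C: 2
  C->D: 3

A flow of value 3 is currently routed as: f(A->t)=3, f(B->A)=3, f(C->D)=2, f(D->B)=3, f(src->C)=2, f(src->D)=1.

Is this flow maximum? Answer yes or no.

Residual reachable from src: {src}; t is not reachable.
Saturated cut: src->C, src->D with total capacity 3 = current flow value. Flow is maximum.

Yes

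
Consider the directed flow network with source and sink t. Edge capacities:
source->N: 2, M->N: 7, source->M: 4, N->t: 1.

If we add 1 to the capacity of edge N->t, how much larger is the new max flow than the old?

Original max flow = 1.
After raising cap(N->t), augmenting paths through that edge carry 1 more unit.
New max flow = 2. Increase = 1.

1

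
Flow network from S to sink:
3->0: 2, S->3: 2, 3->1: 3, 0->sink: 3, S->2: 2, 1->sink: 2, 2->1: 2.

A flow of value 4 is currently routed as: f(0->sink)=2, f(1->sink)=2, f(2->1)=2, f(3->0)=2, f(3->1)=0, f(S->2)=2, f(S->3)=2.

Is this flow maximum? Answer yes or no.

Yes

Residual reachable from S: {S}; sink is not reachable.
Saturated cut: S->3, S->2 with total capacity 4 = current flow value. Flow is maximum.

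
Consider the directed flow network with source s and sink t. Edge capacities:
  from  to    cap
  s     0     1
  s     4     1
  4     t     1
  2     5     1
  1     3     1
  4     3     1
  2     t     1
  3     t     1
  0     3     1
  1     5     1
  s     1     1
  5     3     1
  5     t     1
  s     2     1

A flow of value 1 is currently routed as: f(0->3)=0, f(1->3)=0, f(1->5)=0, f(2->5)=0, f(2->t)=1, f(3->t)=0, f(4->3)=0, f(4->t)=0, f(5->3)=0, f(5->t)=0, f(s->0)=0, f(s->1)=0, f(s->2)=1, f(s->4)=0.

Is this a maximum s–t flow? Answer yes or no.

No

Residual path s->4->t has bottleneck 1 > 0.
Pushing 1 along it raises the flow to 2, so the given flow is not maximum.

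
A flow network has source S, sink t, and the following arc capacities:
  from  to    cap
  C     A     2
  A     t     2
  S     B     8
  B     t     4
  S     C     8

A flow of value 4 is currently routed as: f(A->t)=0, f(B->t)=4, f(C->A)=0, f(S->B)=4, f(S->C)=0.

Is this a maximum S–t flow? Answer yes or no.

No

Residual path S->C->A->t has bottleneck 2 > 0.
Pushing 2 along it raises the flow to 6, so the given flow is not maximum.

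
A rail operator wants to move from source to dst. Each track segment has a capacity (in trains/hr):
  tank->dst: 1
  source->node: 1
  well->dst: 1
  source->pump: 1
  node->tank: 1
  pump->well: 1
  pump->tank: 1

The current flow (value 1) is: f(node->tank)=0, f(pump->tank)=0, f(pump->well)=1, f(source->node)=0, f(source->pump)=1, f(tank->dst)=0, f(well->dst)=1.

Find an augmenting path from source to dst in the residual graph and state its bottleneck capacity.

source->node->tank->dst, bottleneck 1

Residual along source->node->tank->dst: source->node: 1, node->tank: 1, tank->dst: 1.
Bottleneck = min = 1.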